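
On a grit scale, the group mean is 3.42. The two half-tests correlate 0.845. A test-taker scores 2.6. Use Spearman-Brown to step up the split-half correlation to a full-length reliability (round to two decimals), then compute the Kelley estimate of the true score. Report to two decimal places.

Spearman-Brown: ρ = 2r/(1 + r) = 2(0.845)/(1 + 0.845) = 1.6900/1.845 = 0.9160 → 0.92
Kelley's formula gives T̂ = 0.92·2.6 + 0.08·3.42 = 2.392 + 0.2736 = 2.666.

2.67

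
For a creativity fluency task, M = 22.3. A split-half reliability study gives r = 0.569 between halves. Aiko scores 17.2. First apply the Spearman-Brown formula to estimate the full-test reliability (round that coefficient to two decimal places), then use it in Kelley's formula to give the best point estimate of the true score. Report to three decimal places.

18.577

Spearman-Brown: ρ = 2r/(1 + r) = 2(0.569)/(1 + 0.569) = 1.1380/1.569 = 0.7253 → 0.73
T̂ = 0.73(17.2) + 0.27(22.3) = 12.556 + 6.021 = 18.5770 → 18.577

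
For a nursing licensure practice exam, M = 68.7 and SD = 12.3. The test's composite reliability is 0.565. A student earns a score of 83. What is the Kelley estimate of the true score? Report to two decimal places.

76.78

T̂ = ρX + (1 − ρ)μ
  = 0.565 × 83 + 0.435 × 68.7
  = 46.895 + 29.8845
  = 76.779
  ≈ 76.78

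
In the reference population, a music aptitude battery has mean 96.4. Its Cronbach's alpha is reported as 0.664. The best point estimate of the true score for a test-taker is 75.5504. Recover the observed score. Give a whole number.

65

T̂ = ρX + (1 − ρ)μ  ⇒  X = (T̂ − (1 − ρ)μ) / ρ
X = (75.5504 − 0.336 × 96.4) / 0.664 = (75.5504 − 32.3904) / 0.664 = 43.1600 / 0.664 = 65.00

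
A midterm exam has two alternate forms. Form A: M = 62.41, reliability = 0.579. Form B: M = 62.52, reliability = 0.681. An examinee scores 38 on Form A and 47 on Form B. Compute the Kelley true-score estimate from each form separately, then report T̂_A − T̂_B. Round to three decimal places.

T̂_A = 0.579(38) + 0.421(62.41) = 48.27661
T̂_B = 0.681(47) + 0.319(62.52) = 51.95088
T̂_A − T̂_B = -3.67427

-3.674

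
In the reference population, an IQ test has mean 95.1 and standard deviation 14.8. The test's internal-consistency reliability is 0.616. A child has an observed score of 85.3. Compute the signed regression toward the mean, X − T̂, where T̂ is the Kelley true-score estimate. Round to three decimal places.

Regress the observed score toward the mean by the unreliability: T̂ = 0.616·85.3 + 0.384·95.1 = 52.5448 + 36.5184 = 89.06320.
X − T̂ = 85.3 − 89.0632 = -3.7632 → -3.763

-3.763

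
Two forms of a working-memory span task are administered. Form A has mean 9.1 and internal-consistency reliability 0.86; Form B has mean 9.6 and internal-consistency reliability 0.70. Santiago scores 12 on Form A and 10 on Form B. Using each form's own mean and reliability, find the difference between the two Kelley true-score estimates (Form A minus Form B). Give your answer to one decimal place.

T̂_A = 0.86(12) + 0.14(9.1) = 11.594
T̂_B = 0.70(10) + 0.30(9.6) = 9.880
T̂_A − T̂_B = 1.714

1.7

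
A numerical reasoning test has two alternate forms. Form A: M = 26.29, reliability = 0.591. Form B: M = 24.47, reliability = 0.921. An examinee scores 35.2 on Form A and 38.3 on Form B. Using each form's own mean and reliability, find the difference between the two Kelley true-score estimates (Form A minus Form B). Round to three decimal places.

T̂_A = 0.591(35.2) + 0.409(26.29) = 31.55581
T̂_B = 0.921(38.3) + 0.079(24.47) = 37.20743
T̂_A − T̂_B = -5.65162

-5.652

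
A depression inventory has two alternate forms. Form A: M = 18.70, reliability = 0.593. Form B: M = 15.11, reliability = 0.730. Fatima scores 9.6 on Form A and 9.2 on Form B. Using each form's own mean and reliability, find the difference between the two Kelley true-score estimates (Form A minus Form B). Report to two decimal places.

T̂_A = 0.593(9.6) + 0.407(18.70) = 13.3037
T̂_B = 0.730(9.2) + 0.270(15.11) = 10.7957
T̂_A − T̂_B = 2.5080

2.51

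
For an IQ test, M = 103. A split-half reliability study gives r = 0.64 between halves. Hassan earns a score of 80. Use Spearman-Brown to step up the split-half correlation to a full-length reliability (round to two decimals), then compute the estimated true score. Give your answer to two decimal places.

85.06

Spearman-Brown: ρ = 2r/(1 + r) = 2(0.64)/(1 + 0.64) = 1.280/1.64 = 0.7805 → 0.78
T̂ = ρX + (1 − ρ)μ
  = 0.78 × 80 + 0.22 × 103
  = 62.40 + 22.66
  = 85.060
  ≈ 85.06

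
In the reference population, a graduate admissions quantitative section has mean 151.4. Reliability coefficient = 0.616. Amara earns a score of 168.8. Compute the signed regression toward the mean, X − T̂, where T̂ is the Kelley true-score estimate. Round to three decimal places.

6.682

T̂ = ρX + (1 − ρ)μ
  = 0.616 × 168.8 + 0.384 × 151.4
  = 103.9808 + 58.1376
  = 162.11840
  ≈ 162.1184
X − T̂ = 168.8 − 162.1184 = 6.6816 → 6.682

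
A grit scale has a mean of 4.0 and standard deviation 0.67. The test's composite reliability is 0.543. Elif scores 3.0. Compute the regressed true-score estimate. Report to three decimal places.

T̂ = ρX + (1 − ρ)μ
  = 0.543 × 3.0 + 0.457 × 4.0
  = 1.6290 + 1.8280
  = 3.4570
  ≈ 3.457

3.457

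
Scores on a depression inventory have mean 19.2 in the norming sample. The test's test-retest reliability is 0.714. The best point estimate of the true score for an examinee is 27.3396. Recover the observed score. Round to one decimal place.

30.6

T̂ = ρX + (1 − ρ)μ  ⇒  X = (T̂ − (1 − ρ)μ) / ρ
X = (27.3396 − 0.286 × 19.2) / 0.714 = (27.3396 − 5.4912) / 0.714 = 21.8484 / 0.714 = 30.600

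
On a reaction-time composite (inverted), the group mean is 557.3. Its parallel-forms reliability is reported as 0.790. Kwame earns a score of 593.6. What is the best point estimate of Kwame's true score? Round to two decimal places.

585.98

T̂ = ρX + (1 − ρ)μ
  = 0.790 × 593.6 + 0.210 × 557.3
  = 468.9440 + 117.0330
  = 585.977
  ≈ 585.98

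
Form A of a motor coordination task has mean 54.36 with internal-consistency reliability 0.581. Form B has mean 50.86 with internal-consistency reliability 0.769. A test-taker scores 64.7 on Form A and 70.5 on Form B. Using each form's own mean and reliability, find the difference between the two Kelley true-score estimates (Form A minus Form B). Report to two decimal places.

-5.60

T̂_A = 0.581(64.7) + 0.419(54.36) = 60.3675
T̂_B = 0.769(70.5) + 0.231(50.86) = 65.9632
T̂_A − T̂_B = -5.5956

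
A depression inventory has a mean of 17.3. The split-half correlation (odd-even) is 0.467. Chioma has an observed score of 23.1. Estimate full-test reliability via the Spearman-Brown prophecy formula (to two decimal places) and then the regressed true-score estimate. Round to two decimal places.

Spearman-Brown: ρ = 2r/(1 + r) = 2(0.467)/(1 + 0.467) = 0.9340/1.467 = 0.6367 → 0.64
T̂ = ρX + (1 − ρ)μ
  = 0.64 × 23.1 + 0.36 × 17.3
  = 14.784 + 6.228
  = 21.012
  ≈ 21.01

21.01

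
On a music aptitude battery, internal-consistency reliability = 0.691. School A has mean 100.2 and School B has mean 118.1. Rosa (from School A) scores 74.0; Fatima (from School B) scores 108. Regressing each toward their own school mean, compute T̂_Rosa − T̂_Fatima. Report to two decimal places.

T̂_Rosa = 0.691(74.0) + 0.309(100.2) = 82.0958
T̂_Fatima = 0.691(108) + 0.309(118.1) = 111.1209
Difference = 82.0958 − 111.1209 = -29.0251

-29.03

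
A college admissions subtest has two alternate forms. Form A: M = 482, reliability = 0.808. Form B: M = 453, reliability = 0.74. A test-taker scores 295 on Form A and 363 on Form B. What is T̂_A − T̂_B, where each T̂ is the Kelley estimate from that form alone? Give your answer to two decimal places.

-55.50

T̂_A = 0.808(295) + 0.192(482) = 330.9040
T̂_B = 0.74(363) + 0.26(453) = 386.4000
T̂_A − T̂_B = -55.4960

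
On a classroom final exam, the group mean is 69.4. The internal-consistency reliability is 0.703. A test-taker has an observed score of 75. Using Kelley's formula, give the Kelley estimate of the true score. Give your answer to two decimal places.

T̂ = ρX + (1 − ρ)μ
  = 0.703 × 75 + 0.297 × 69.4
  = 52.725 + 20.6118
  = 73.337
  ≈ 73.34

73.34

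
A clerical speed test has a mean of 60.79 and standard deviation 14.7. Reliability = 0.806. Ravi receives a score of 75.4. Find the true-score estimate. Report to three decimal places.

72.566

Weight the observed score by reliability and the mean by (1 − reliability): T̂ = 0.806·75.4 + 0.194·60.79 = 60.7724 + 11.79326 = 72.5657.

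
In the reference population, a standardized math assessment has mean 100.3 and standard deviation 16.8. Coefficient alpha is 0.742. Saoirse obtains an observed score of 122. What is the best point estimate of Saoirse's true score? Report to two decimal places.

T̂ = ρX + (1 − ρ)μ
  = 0.742 × 122 + 0.258 × 100.3
  = 90.524 + 25.8774
  = 116.401
  ≈ 116.40

116.40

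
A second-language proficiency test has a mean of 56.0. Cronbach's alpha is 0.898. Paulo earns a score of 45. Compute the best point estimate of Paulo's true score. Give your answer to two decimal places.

46.12

Weight the observed score by reliability and the mean by (1 − reliability): T̂ = 0.898·45 + 0.102·56.0 = 40.410 + 5.7120 = 46.122.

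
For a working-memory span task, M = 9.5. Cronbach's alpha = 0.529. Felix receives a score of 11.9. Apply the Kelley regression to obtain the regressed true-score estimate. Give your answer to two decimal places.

10.77

T̂ = ρX + (1 − ρ)μ
  = 0.529 × 11.9 + 0.471 × 9.5
  = 6.2951 + 4.4745
  = 10.770
  ≈ 10.77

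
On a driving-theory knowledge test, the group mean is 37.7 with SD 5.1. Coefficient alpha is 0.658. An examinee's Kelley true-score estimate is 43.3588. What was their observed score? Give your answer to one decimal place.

T̂ = ρX + (1 − ρ)μ  ⇒  X = (T̂ − (1 − ρ)μ) / ρ
X = (43.3588 − 0.342 × 37.7) / 0.658 = (43.3588 − 12.8934) / 0.658 = 30.4654 / 0.658 = 46.300

46.3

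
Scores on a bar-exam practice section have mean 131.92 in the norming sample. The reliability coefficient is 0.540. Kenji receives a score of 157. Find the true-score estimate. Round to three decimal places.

145.463

T̂ = ρX + (1 − ρ)μ
  = 0.540 × 157 + 0.460 × 131.92
  = 84.780 + 60.68320
  = 145.4632
  ≈ 145.463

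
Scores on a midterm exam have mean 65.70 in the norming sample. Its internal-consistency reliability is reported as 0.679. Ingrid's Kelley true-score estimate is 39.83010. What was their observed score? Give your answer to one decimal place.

T̂ = ρX + (1 − ρ)μ  ⇒  X = (T̂ − (1 − ρ)μ) / ρ
X = (39.83010 − 0.321 × 65.70) / 0.679 = (39.83010 − 21.08970) / 0.679 = 18.74040 / 0.679 = 27.600

27.6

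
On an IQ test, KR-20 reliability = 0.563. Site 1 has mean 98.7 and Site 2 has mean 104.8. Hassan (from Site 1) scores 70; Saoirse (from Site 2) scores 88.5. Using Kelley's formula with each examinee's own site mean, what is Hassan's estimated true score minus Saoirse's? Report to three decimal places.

T̂_Hassan = 0.563(70) + 0.437(98.7) = 82.54190
T̂_Saoirse = 0.563(88.5) + 0.437(104.8) = 95.62310
Difference = 82.54190 − 95.62310 = -13.08120

-13.081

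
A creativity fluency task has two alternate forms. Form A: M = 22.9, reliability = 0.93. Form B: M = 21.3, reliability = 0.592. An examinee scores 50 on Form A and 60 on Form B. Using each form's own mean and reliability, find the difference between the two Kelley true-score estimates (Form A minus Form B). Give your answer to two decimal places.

3.89

T̂_A = 0.93(50) + 0.07(22.9) = 48.1030
T̂_B = 0.592(60) + 0.408(21.3) = 44.2104
T̂_A − T̂_B = 3.8926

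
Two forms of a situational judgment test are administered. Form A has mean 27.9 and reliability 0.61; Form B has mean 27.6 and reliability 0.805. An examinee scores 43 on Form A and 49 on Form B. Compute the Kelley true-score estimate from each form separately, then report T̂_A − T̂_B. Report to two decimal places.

T̂_A = 0.61(43) + 0.39(27.9) = 37.1110
T̂_B = 0.805(49) + 0.195(27.6) = 44.8270
T̂_A − T̂_B = -7.7160

-7.72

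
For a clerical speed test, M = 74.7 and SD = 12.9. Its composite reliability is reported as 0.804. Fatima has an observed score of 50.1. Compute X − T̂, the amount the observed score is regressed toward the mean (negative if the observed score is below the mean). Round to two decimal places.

T̂ = 0.804(50.1) + 0.196(74.7) = 40.2804 + 14.6412 = 54.9216 → 54.922
X − T̂ = 50.1 − 54.922 = -4.822 → -4.82

-4.82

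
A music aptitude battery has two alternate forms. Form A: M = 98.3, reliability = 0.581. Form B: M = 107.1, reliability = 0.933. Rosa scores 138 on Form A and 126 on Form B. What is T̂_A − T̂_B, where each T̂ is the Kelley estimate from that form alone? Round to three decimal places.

-3.368

T̂_A = 0.581(138) + 0.419(98.3) = 121.36570
T̂_B = 0.933(126) + 0.067(107.1) = 124.73370
T̂_A − T̂_B = -3.36800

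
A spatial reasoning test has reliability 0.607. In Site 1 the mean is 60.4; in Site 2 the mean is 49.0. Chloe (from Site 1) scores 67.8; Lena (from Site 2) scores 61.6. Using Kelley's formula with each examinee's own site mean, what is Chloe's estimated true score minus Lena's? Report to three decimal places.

8.244

T̂_Chloe = 0.607(67.8) + 0.393(60.4) = 64.89180
T̂_Lena = 0.607(61.6) + 0.393(49.0) = 56.64820
Difference = 64.89180 − 56.64820 = 8.24360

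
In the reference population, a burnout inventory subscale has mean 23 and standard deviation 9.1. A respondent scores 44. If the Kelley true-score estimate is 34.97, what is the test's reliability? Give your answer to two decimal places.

T̂ = ρX + (1 − ρ)μ  ⇒  T̂ − μ = ρ(X − μ)
ρ = (T̂ − μ)/(X − μ) = (34.97 − 23) / (44 − 23) = 11.97 / 21.0 = 0.5700

0.57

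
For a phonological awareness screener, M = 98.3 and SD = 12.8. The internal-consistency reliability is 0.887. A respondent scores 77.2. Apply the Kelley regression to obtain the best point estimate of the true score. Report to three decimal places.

Kelley's formula gives T̂ = 0.887·77.2 + 0.113·98.3 = 68.4764 + 11.1079 = 79.5843.

79.584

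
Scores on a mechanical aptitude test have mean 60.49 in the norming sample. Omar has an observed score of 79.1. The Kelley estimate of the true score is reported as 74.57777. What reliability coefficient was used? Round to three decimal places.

0.757

T̂ = ρX + (1 − ρ)μ  ⇒  T̂ − μ = ρ(X − μ)
ρ = (T̂ − μ)/(X − μ) = (74.57777 − 60.49) / (79.1 − 60.49) = 14.08777 / 18.61 = 0.75700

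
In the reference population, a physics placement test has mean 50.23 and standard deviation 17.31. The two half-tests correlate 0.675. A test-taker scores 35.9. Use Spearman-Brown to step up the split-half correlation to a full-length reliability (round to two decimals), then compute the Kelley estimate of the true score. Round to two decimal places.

Spearman-Brown: ρ = 2r/(1 + r) = 2(0.675)/(1 + 0.675) = 1.3500/1.675 = 0.8060 → 0.81
T̂ = 0.81(35.9) + 0.19(50.23) = 29.079 + 9.5437 = 38.623 → 38.62

38.62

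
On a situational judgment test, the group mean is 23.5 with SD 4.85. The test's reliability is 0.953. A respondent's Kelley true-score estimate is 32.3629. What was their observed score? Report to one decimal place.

T̂ = ρX + (1 − ρ)μ  ⇒  X = (T̂ − (1 − ρ)μ) / ρ
X = (32.3629 − 0.047 × 23.5) / 0.953 = (32.3629 − 1.1045) / 0.953 = 31.2584 / 0.953 = 32.800

32.8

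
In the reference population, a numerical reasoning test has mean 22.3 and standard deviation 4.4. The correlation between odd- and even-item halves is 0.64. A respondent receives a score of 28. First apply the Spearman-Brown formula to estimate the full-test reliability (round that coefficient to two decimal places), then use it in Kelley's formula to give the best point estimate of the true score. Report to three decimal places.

Spearman-Brown: ρ = 2r/(1 + r) = 2(0.64)/(1 + 0.64) = 1.280/1.64 = 0.7805 → 0.78
T̂ = 0.78(28) + 0.22(22.3) = 21.84 + 4.906 = 26.7460 → 26.746

26.746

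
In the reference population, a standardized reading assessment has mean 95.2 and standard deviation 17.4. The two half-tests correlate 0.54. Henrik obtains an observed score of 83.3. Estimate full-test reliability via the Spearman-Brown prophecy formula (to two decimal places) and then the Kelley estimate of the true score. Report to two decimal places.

Spearman-Brown: ρ = 2r/(1 + r) = 2(0.54)/(1 + 0.54) = 1.080/1.54 = 0.7013 → 0.70
T̂ = ρX + (1 − ρ)μ
  = 0.70 × 83.3 + 0.30 × 95.2
  = 58.310 + 28.560
  = 86.870
  ≈ 86.87

86.87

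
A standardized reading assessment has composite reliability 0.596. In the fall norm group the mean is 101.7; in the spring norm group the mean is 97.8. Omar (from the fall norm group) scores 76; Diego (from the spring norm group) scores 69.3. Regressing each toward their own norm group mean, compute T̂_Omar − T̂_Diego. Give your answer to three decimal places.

5.569

T̂_Omar = 0.596(76) + 0.404(101.7) = 86.38280
T̂_Diego = 0.596(69.3) + 0.404(97.8) = 80.81400
Difference = 86.38280 − 80.81400 = 5.56880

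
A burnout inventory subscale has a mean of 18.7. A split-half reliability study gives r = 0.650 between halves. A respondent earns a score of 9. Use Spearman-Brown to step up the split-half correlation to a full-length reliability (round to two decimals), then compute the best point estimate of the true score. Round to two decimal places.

Spearman-Brown: ρ = 2r/(1 + r) = 2(0.650)/(1 + 0.650) = 1.3000/1.650 = 0.7879 → 0.79
Regress the observed score toward the mean by the unreliability: T̂ = 0.79·9 + 0.21·18.7 = 7.11 + 3.927 = 11.037.

11.04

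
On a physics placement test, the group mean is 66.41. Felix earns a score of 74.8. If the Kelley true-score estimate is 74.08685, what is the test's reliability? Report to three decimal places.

T̂ = ρX + (1 − ρ)μ  ⇒  T̂ − μ = ρ(X − μ)
ρ = (T̂ − μ)/(X − μ) = (74.08685 − 66.41) / (74.8 − 66.41) = 7.67685 / 8.39 = 0.91500

0.915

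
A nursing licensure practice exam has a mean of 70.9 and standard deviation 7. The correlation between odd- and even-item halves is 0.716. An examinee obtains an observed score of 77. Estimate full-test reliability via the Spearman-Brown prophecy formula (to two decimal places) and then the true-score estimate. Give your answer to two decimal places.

75.96

Spearman-Brown: ρ = 2r/(1 + r) = 2(0.716)/(1 + 0.716) = 1.4320/1.716 = 0.8345 → 0.83
Weight the observed score by reliability and the mean by (1 − reliability): T̂ = 0.83·77 + 0.17·70.9 = 63.91 + 12.053 = 75.963.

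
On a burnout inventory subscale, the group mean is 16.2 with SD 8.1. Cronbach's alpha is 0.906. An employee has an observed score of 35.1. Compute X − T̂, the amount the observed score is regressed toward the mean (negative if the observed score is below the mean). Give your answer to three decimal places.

1.777

T̂ = 0.906(35.1) + 0.094(16.2) = 31.8006 + 1.5228 = 33.32340 → 33.3234
X − T̂ = 35.1 − 33.3234 = 1.7766 → 1.777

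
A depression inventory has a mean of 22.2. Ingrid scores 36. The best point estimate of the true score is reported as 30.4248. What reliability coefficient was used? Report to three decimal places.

0.596

T̂ = ρX + (1 − ρ)μ  ⇒  T̂ − μ = ρ(X − μ)
ρ = (T̂ − μ)/(X − μ) = (30.4248 − 22.2) / (36 − 22.2) = 8.2248 / 13.8 = 0.59600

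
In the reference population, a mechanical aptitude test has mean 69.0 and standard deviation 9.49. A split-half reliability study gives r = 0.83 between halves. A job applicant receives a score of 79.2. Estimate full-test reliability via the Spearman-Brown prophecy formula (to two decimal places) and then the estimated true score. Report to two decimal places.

78.28

Spearman-Brown: ρ = 2r/(1 + r) = 2(0.83)/(1 + 0.83) = 1.660/1.83 = 0.9071 → 0.91
T̂ = 0.91(79.2) + 0.09(69.0) = 72.072 + 6.210 = 78.282 → 78.28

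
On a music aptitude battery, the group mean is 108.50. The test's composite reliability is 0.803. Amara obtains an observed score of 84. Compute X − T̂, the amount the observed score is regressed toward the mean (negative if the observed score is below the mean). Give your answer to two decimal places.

-4.83

Weight the observed score by reliability and the mean by (1 − reliability): T̂ = 0.803·84 + 0.197·108.50 = 67.452 + 21.37450 = 88.8265.
X − T̂ = 84 − 88.826 = -4.826 → -4.83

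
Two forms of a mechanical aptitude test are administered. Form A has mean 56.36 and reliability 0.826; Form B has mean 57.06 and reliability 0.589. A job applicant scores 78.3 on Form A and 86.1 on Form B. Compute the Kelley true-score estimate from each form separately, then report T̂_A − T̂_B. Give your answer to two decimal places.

T̂_A = 0.826(78.3) + 0.174(56.36) = 74.4824
T̂_B = 0.589(86.1) + 0.411(57.06) = 74.1646
T̂_A − T̂_B = 0.3179

0.32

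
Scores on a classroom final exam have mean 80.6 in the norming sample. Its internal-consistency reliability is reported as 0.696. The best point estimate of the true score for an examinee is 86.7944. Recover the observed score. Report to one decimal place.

T̂ = ρX + (1 − ρ)μ  ⇒  X = (T̂ − (1 − ρ)μ) / ρ
X = (86.7944 − 0.304 × 80.6) / 0.696 = (86.7944 − 24.5024) / 0.696 = 62.2920 / 0.696 = 89.500

89.5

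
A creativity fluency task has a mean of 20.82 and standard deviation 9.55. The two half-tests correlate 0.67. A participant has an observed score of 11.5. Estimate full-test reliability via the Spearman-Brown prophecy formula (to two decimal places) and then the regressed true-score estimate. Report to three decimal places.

Spearman-Brown: ρ = 2r/(1 + r) = 2(0.67)/(1 + 0.67) = 1.340/1.67 = 0.8024 → 0.80
Regress the observed score toward the mean by the unreliability: T̂ = 0.80·11.5 + 0.20·20.82 = 9.200 + 4.1640 = 13.3640.

13.364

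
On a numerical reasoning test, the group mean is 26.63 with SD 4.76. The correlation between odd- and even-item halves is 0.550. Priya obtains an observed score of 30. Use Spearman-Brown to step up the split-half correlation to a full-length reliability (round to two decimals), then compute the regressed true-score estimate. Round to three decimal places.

Spearman-Brown: ρ = 2r/(1 + r) = 2(0.550)/(1 + 0.550) = 1.1000/1.550 = 0.7097 → 0.71
T̂ = ρX + (1 − ρ)μ
  = 0.71 × 30 + 0.29 × 26.63
  = 21.30 + 7.7227
  = 29.0227
  ≈ 29.023

29.023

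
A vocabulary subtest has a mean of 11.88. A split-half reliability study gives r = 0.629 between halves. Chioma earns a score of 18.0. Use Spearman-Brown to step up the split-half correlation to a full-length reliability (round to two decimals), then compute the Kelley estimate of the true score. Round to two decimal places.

Spearman-Brown: ρ = 2r/(1 + r) = 2(0.629)/(1 + 0.629) = 1.2580/1.629 = 0.7723 → 0.77
Kelley's formula gives T̂ = 0.77·18.0 + 0.23·11.88 = 13.860 + 2.7324 = 16.592.

16.59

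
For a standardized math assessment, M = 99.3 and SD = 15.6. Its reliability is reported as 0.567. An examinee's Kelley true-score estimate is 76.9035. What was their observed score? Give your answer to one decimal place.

59.8

T̂ = ρX + (1 − ρ)μ  ⇒  X = (T̂ − (1 − ρ)μ) / ρ
X = (76.9035 − 0.433 × 99.3) / 0.567 = (76.9035 − 42.9969) / 0.567 = 33.9066 / 0.567 = 59.800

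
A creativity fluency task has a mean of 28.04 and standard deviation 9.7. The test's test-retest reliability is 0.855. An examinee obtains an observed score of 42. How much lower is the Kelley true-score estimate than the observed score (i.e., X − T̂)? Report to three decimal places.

T̂ = 0.855(42) + 0.145(28.04) = 35.910 + 4.06580 = 39.97580 → 39.9758
X − T̂ = 42 − 39.9758 = 2.0242 → 2.024

2.024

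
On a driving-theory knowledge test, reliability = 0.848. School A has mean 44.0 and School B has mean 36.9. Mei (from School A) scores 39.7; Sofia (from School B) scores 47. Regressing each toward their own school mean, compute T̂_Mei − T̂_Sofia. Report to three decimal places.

T̂_Mei = 0.848(39.7) + 0.152(44.0) = 40.35360
T̂_Sofia = 0.848(47) + 0.152(36.9) = 45.46480
Difference = 40.35360 − 45.46480 = -5.11120

-5.111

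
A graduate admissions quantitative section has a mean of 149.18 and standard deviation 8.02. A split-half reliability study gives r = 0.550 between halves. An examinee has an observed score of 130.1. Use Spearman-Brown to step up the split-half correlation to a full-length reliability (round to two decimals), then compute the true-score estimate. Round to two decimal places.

135.63

Spearman-Brown: ρ = 2r/(1 + r) = 2(0.550)/(1 + 0.550) = 1.1000/1.550 = 0.7097 → 0.71
Regress the observed score toward the mean by the unreliability: T̂ = 0.71·130.1 + 0.29·149.18 = 92.371 + 43.2622 = 135.633.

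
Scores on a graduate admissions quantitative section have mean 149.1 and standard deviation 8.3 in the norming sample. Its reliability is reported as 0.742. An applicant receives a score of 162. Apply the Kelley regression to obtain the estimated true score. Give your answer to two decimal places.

158.67

Kelley's formula gives T̂ = 0.742·162 + 0.258·149.1 = 120.204 + 38.4678 = 158.672.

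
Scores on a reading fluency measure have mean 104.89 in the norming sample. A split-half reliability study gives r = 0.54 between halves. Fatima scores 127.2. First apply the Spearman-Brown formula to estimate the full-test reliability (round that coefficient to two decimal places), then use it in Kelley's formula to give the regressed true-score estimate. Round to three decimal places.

Spearman-Brown: ρ = 2r/(1 + r) = 2(0.54)/(1 + 0.54) = 1.080/1.54 = 0.7013 → 0.70
T̂ = 0.70(127.2) + 0.30(104.89) = 89.040 + 31.4670 = 120.5070 → 120.507

120.507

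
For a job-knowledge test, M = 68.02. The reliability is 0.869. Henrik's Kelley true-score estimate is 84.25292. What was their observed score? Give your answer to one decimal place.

86.7

T̂ = ρX + (1 − ρ)μ  ⇒  X = (T̂ − (1 − ρ)μ) / ρ
X = (84.25292 − 0.131 × 68.02) / 0.869 = (84.25292 − 8.91062) / 0.869 = 75.34230 / 0.869 = 86.700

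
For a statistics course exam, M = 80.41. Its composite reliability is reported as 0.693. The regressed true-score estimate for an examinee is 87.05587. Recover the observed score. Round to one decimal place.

90.0

T̂ = ρX + (1 − ρ)μ  ⇒  X = (T̂ − (1 − ρ)μ) / ρ
X = (87.05587 − 0.307 × 80.41) / 0.693 = (87.05587 − 24.68587) / 0.693 = 62.37000 / 0.693 = 90.000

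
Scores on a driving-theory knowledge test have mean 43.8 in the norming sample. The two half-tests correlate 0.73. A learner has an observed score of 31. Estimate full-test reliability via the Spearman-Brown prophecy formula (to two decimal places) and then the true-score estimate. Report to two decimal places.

33.05

Spearman-Brown: ρ = 2r/(1 + r) = 2(0.73)/(1 + 0.73) = 1.460/1.73 = 0.8439 → 0.84
Weight the observed score by reliability and the mean by (1 − reliability): T̂ = 0.84·31 + 0.16·43.8 = 26.04 + 7.008 = 33.048.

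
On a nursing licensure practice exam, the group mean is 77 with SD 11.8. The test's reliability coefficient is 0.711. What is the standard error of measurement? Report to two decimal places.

SEM = SD · √(1 − ρ) = 11.8 × √0.289 = 11.8 × 0.5376 = 6.344

6.34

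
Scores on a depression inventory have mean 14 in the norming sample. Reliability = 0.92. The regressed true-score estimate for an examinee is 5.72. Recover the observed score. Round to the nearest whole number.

5

T̂ = ρX + (1 − ρ)μ  ⇒  X = (T̂ − (1 − ρ)μ) / ρ
X = (5.72 − 0.08 × 14) / 0.92 = (5.72 − 1.12) / 0.92 = 4.60 / 0.92 = 5.00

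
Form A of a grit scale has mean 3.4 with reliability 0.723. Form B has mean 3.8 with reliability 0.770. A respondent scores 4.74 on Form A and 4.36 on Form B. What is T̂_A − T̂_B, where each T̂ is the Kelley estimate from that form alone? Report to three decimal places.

T̂_A = 0.723(4.74) + 0.277(3.4) = 4.36882
T̂_B = 0.770(4.36) + 0.230(3.8) = 4.23120
T̂_A − T̂_B = 0.13762

0.138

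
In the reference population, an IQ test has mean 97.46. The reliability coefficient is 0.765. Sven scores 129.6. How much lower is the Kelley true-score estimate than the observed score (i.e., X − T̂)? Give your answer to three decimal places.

7.553

Regress the observed score toward the mean by the unreliability: T̂ = 0.765·129.6 + 0.235·97.46 = 99.1440 + 22.90310 = 122.04710.
X − T̂ = 129.6 − 122.0471 = 7.5529 → 7.553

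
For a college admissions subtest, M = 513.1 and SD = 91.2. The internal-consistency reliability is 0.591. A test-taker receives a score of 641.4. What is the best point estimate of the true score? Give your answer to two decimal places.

T̂ = ρX + (1 − ρ)μ
  = 0.591 × 641.4 + 0.409 × 513.1
  = 379.0674 + 209.8579
  = 588.925
  ≈ 588.93

588.93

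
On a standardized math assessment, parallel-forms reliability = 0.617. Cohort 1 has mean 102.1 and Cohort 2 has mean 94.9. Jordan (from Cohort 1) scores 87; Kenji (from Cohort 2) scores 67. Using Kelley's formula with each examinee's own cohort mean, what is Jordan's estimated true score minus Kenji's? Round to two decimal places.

T̂_Jordan = 0.617(87) + 0.383(102.1) = 92.7833
T̂_Kenji = 0.617(67) + 0.383(94.9) = 77.6857
Difference = 92.7833 − 77.6857 = 15.0976

15.10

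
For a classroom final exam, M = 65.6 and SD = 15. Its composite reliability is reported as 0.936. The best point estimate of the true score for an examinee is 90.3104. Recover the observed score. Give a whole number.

92

T̂ = ρX + (1 − ρ)μ  ⇒  X = (T̂ − (1 − ρ)μ) / ρ
X = (90.3104 − 0.064 × 65.6) / 0.936 = (90.3104 − 4.1984) / 0.936 = 86.1120 / 0.936 = 92.00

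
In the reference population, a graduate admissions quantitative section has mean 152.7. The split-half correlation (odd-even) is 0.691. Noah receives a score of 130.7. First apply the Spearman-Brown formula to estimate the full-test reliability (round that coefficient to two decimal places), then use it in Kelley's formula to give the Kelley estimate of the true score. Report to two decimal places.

Spearman-Brown: ρ = 2r/(1 + r) = 2(0.691)/(1 + 0.691) = 1.3820/1.691 = 0.8173 → 0.82
T̂ = ρX + (1 − ρ)μ
  = 0.82 × 130.7 + 0.18 × 152.7
  = 107.174 + 27.486
  = 134.660
  ≈ 134.66

134.66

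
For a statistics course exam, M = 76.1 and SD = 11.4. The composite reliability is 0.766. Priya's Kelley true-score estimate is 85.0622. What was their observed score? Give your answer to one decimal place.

T̂ = ρX + (1 − ρ)μ  ⇒  X = (T̂ − (1 − ρ)μ) / ρ
X = (85.0622 − 0.234 × 76.1) / 0.766 = (85.0622 − 17.8074) / 0.766 = 67.2548 / 0.766 = 87.800

87.8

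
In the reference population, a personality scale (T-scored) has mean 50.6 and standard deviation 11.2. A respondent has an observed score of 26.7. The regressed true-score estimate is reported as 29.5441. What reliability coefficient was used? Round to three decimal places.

0.881

T̂ = ρX + (1 − ρ)μ  ⇒  T̂ − μ = ρ(X − μ)
ρ = (T̂ − μ)/(X − μ) = (29.5441 − 50.6) / (26.7 − 50.6) = -21.0559 / -23.9 = 0.88100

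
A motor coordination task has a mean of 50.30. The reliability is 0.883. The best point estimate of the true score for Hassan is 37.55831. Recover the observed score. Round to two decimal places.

35.87

T̂ = ρX + (1 − ρ)μ  ⇒  X = (T̂ − (1 − ρ)μ) / ρ
X = (37.55831 − 0.117 × 50.30) / 0.883 = (37.55831 − 5.88510) / 0.883 = 31.67321 / 0.883 = 35.8700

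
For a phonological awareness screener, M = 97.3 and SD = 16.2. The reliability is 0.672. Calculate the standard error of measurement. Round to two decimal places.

9.28

SEM = SD · √(1 − ρ) = 16.2 × √0.328 = 16.2 × 0.5727 = 9.278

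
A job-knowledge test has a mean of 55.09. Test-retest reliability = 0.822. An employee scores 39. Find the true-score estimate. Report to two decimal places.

41.86

T̂ = ρX + (1 − ρ)μ
  = 0.822 × 39 + 0.178 × 55.09
  = 32.058 + 9.80602
  = 41.864
  ≈ 41.86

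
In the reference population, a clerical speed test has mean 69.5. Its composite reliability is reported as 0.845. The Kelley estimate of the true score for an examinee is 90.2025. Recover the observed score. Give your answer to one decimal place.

94.0

T̂ = ρX + (1 − ρ)μ  ⇒  X = (T̂ − (1 − ρ)μ) / ρ
X = (90.2025 − 0.155 × 69.5) / 0.845 = (90.2025 − 10.7725) / 0.845 = 79.4300 / 0.845 = 94.000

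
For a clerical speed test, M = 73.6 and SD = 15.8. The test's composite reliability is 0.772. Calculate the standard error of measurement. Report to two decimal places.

SEM = SD · √(1 − ρ) = 15.8 × √0.228 = 15.8 × 0.4775 = 7.544

7.54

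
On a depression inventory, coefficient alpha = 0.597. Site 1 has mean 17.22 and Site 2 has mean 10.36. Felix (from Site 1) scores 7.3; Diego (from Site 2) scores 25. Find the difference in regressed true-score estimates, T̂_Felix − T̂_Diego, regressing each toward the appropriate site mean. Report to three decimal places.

-7.802

T̂_Felix = 0.597(7.3) + 0.403(17.22) = 11.29776
T̂_Diego = 0.597(25) + 0.403(10.36) = 19.10008
Difference = 11.29776 − 19.10008 = -7.80232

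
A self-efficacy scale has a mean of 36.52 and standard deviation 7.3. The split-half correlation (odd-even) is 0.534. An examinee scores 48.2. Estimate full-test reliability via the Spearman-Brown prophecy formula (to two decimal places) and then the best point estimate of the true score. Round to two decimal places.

44.70

Spearman-Brown: ρ = 2r/(1 + r) = 2(0.534)/(1 + 0.534) = 1.0680/1.534 = 0.6962 → 0.70
Regress the observed score toward the mean by the unreliability: T̂ = 0.70·48.2 + 0.30·36.52 = 33.740 + 10.9560 = 44.696.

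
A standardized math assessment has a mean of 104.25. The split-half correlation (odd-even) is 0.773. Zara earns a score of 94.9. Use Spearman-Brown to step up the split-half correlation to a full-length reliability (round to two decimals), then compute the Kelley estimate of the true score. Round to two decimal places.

96.12

Spearman-Brown: ρ = 2r/(1 + r) = 2(0.773)/(1 + 0.773) = 1.5460/1.773 = 0.8720 → 0.87
T̂ = ρX + (1 − ρ)μ
  = 0.87 × 94.9 + 0.13 × 104.25
  = 82.563 + 13.5525
  = 96.115
  ≈ 96.12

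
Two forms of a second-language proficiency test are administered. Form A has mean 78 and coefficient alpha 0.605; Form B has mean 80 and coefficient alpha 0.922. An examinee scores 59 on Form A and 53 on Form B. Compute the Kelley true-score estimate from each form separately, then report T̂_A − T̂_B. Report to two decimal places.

T̂_A = 0.605(59) + 0.395(78) = 66.5050
T̂_B = 0.922(53) + 0.078(80) = 55.1060
T̂_A − T̂_B = 11.3990

11.40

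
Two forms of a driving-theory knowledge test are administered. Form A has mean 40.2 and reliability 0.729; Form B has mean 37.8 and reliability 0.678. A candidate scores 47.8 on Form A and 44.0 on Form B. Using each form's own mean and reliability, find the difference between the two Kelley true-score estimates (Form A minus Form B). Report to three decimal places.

T̂_A = 0.729(47.8) + 0.271(40.2) = 45.74040
T̂_B = 0.678(44.0) + 0.322(37.8) = 42.00360
T̂_A − T̂_B = 3.73680

3.737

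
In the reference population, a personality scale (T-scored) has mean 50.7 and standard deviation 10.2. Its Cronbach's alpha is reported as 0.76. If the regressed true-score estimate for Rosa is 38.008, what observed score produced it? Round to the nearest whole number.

T̂ = ρX + (1 − ρ)μ  ⇒  X = (T̂ − (1 − ρ)μ) / ρ
X = (38.008 − 0.24 × 50.7) / 0.76 = (38.008 − 12.168) / 0.76 = 25.840 / 0.76 = 34.00

34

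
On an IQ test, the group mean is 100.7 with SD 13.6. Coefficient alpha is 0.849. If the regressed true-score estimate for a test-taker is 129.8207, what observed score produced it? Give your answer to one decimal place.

T̂ = ρX + (1 − ρ)μ  ⇒  X = (T̂ − (1 − ρ)μ) / ρ
X = (129.8207 − 0.151 × 100.7) / 0.849 = (129.8207 − 15.2057) / 0.849 = 114.6150 / 0.849 = 135.000

135.0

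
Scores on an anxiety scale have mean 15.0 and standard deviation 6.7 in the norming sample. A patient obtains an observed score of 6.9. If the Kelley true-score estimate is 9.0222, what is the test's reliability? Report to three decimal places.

0.738

T̂ = ρX + (1 − ρ)μ  ⇒  T̂ − μ = ρ(X − μ)
ρ = (T̂ − μ)/(X − μ) = (9.0222 − 15.0) / (6.9 − 15.0) = -5.9778 / -8.1 = 0.73800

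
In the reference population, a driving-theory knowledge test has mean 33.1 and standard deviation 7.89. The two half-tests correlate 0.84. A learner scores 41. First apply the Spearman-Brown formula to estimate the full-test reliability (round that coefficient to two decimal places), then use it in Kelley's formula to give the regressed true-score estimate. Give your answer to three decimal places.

Spearman-Brown: ρ = 2r/(1 + r) = 2(0.84)/(1 + 0.84) = 1.680/1.84 = 0.9130 → 0.91
Kelley's formula gives T̂ = 0.91·41 + 0.09·33.1 = 37.31 + 2.979 = 40.2890.

40.289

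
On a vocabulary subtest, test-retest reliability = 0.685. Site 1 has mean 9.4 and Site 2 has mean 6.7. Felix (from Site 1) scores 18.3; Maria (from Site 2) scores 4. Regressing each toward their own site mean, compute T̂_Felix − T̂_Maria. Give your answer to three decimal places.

10.646

T̂_Felix = 0.685(18.3) + 0.315(9.4) = 15.49650
T̂_Maria = 0.685(4) + 0.315(6.7) = 4.85050
Difference = 15.49650 − 4.85050 = 10.64600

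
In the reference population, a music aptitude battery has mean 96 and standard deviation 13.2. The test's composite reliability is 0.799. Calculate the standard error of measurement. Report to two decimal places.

SEM = SD · √(1 − ρ) = 13.2 × √0.201 = 13.2 × 0.4483 = 5.918

5.92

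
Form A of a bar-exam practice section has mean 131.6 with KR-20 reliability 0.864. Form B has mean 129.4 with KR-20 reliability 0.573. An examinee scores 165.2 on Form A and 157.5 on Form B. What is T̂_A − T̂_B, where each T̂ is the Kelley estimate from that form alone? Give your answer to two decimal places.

15.13

T̂_A = 0.864(165.2) + 0.136(131.6) = 160.6304
T̂_B = 0.573(157.5) + 0.427(129.4) = 145.5013
T̂_A − T̂_B = 15.1291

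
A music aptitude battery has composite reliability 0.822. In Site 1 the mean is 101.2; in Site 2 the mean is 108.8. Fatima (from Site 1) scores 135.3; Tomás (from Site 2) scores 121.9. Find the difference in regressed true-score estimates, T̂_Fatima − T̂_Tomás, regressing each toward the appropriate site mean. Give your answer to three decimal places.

9.662

T̂_Fatima = 0.822(135.3) + 0.178(101.2) = 129.23020
T̂_Tomás = 0.822(121.9) + 0.178(108.8) = 119.56820
Difference = 129.23020 − 119.56820 = 9.66200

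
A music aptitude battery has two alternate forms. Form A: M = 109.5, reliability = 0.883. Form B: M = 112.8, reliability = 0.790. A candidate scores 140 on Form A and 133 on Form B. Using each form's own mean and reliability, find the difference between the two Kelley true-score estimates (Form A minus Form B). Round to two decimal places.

T̂_A = 0.883(140) + 0.117(109.5) = 136.4315
T̂_B = 0.790(133) + 0.210(112.8) = 128.7580
T̂_A − T̂_B = 7.6735

7.67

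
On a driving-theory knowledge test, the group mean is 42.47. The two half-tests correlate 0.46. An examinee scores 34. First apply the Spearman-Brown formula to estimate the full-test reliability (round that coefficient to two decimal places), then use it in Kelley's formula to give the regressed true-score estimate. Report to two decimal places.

37.13

Spearman-Brown: ρ = 2r/(1 + r) = 2(0.46)/(1 + 0.46) = 0.920/1.46 = 0.6301 → 0.63
T̂ = 0.63(34) + 0.37(42.47) = 21.42 + 15.7139 = 37.134 → 37.13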